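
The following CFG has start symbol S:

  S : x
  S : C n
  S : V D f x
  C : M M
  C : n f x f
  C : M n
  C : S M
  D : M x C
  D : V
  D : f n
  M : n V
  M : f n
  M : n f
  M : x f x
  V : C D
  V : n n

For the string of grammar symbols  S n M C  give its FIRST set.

{ f, n, x }

Add FIRST(S) = { f, n, x }; S is not nullable, stop.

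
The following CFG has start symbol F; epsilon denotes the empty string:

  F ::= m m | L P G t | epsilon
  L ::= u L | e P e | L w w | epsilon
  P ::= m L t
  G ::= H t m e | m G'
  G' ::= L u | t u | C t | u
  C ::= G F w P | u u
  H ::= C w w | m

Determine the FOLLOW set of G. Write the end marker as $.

In F ::= L P G t: add FIRST(t) = { t }.
In C ::= G F w P: add FIRST(F w P) = { e, m, u, w }.
Union: FOLLOW(G) = { e, m, t, u, w }.

{ e, m, t, u, w }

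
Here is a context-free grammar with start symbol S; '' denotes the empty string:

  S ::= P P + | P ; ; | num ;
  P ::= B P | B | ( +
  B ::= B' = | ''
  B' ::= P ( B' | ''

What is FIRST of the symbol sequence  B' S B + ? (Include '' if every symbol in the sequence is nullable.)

{ (, +, ;, =, num }

Add FIRST(B')\{''} = { (, = }; B' is nullable, continue.
Add FIRST(S) = { (, +, ;, =, num }; S is not nullable, stop.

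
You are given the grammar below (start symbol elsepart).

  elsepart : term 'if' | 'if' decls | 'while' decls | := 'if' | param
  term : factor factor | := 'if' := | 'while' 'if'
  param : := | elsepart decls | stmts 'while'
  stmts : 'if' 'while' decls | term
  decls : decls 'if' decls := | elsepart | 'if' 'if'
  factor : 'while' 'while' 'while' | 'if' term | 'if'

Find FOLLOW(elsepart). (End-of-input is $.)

elsepart is the start symbol, so $ ∈ FOLLOW(elsepart).
In param : elsepart decls: add FIRST(decls) = { 'if', 'while', := }.
In decls : elsepart: elsepart is at the end, add FOLLOW(decls) = { $, 'if', 'while', := }.
Union: FOLLOW(elsepart) = { $, 'if', 'while', := }.

{ $, 'if', 'while', := }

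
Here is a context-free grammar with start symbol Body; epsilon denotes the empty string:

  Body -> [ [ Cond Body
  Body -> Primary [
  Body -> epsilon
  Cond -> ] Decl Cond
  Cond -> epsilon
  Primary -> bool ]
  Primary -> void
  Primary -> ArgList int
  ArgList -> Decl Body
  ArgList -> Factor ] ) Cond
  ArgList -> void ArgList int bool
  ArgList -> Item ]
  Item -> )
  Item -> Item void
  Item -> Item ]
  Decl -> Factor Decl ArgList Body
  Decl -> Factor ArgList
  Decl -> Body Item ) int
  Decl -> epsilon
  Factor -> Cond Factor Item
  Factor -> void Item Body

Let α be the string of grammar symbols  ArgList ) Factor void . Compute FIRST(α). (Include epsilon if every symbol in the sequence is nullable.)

{ ), [, ], bool, int, void }

Add FIRST(ArgList)\{epsilon} = { ), [, ], bool, int, void }; ArgList is nullable, continue.
) is a terminal; add {)} and stop.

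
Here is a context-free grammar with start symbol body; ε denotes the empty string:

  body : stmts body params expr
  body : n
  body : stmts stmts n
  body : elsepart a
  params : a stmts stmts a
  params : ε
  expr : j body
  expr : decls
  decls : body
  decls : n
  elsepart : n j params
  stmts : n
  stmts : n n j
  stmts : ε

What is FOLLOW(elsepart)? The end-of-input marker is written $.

{ a }

In body : elsepart a: add FIRST(a) = { a }.
Union: FOLLOW(elsepart) = { a }.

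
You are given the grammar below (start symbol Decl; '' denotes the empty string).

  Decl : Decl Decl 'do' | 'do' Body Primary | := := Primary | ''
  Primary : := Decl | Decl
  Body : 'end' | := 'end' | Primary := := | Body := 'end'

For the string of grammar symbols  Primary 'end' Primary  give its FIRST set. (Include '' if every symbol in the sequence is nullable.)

{ 'do', 'end', := }

Add FIRST(Primary)\{''} = { 'do', := }; Primary is nullable, continue.
'end' is a terminal; add {'end'} and stop.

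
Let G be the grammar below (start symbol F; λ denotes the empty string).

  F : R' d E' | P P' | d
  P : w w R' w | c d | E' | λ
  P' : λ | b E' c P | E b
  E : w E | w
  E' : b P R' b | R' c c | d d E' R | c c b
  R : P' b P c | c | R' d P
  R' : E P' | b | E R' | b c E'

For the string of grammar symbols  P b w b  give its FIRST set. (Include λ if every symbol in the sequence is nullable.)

{ b, c, d, w }

Add FIRST(P)\{λ} = { b, c, d, w }; P is nullable, continue.
b is a terminal; add {b} and stop.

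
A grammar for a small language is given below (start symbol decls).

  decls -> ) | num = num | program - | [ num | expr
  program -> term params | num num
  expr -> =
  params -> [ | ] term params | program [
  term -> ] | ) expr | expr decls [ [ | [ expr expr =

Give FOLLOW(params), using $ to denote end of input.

In program -> term params: params is at the end, add FOLLOW(program) = { -, [ }.
In params -> ] term params: params is at the end, add FOLLOW(params) = { -, [ }.
Union: FOLLOW(params) = { -, [ }.

{ -, [ }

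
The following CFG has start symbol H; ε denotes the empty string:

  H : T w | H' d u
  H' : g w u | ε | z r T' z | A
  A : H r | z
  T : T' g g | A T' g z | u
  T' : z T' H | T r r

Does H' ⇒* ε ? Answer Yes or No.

Yes

H' has an ε-production, so H' ⇒ ε.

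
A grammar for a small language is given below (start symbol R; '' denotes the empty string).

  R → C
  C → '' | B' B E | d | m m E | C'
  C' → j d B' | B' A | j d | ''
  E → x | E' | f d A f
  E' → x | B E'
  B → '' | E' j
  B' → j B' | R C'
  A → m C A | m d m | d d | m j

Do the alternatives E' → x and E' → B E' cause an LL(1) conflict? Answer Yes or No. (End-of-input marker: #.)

FIRST(x) = { x } and FIRST(B E') = { x }.
Both contain x, so the two alternatives are not disjoint — LL(1) conflict.

Yes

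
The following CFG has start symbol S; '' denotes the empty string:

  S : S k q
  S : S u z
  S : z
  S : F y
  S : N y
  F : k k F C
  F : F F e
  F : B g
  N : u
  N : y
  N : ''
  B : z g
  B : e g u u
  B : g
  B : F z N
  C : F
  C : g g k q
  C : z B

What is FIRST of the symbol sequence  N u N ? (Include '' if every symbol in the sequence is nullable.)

Add FIRST(N)\{''} = { u, y }; N is nullable, continue.
u is a terminal; add {u} and stop.

{ u, y }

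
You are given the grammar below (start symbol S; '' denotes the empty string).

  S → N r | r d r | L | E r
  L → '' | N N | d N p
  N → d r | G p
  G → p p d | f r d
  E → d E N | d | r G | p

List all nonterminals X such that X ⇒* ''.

Directly nullable (have an ''-production): L.
S → L with every symbol nullable, so S is nullable.
No other nonterminal has a production whose RHS symbols are all nullable.

{ L, S }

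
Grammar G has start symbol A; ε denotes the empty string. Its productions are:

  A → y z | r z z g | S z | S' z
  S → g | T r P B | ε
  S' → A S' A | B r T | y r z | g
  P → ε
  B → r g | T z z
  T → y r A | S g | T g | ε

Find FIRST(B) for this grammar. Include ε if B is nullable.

{ g, r, y, z }

B → r g contributes {r}.
From B → T z z: T nullable, take FIRST(T) ∪ {z} = { g, r, y, z }.
Union: FIRST(B) = { g, r, y, z }.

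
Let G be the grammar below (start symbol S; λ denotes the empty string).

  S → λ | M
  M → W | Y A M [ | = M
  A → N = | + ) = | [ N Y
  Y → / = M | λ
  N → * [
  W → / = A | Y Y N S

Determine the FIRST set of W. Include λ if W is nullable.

{ *, / }

W → / = A contributes {/}.
From W → Y Y N S: Y, Y nullable, take FIRST(Y) ∪ FIRST(Y) ∪ FIRST(N) = { *, / }.
Union: FIRST(W) = { *, / }.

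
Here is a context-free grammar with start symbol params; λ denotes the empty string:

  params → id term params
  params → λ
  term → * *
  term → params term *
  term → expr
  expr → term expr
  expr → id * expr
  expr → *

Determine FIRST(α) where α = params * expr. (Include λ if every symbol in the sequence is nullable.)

Add FIRST(params)\{λ} = { id }; params is nullable, continue.
* is a terminal; add {*} and stop.

{ *, id }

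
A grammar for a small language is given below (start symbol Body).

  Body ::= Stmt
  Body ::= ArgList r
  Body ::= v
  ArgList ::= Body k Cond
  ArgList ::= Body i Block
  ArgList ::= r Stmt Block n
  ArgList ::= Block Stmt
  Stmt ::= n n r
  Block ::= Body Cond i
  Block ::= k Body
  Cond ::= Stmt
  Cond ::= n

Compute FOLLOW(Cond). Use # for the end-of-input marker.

In ArgList ::= Body k Cond: Cond is at the end, add FOLLOW(ArgList) = { r }.
In Block ::= Body Cond i: add FIRST(i) = { i }.
Union: FOLLOW(Cond) = { i, r }.

{ i, r }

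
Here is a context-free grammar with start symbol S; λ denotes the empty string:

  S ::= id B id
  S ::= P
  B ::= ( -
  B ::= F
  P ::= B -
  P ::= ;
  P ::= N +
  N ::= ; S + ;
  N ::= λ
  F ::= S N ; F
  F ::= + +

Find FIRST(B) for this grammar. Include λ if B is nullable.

{ (, +, ;, id }

B ::= ( - contributes {(}.
From B ::= F: add FIRST(F) = { (, +, ;, id }.
Union: FIRST(B) = { (, +, ;, id }.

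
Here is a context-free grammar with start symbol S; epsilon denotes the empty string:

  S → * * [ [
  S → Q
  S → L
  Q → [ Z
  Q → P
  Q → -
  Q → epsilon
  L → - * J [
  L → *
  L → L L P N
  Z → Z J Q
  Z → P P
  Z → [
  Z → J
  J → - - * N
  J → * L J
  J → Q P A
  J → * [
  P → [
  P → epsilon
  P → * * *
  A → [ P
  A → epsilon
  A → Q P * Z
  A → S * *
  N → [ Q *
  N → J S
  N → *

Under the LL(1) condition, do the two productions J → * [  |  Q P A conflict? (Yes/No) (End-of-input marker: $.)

Yes

FIRST(* [) = { * } and FIRST(Q P A) = { *, -, [, epsilon }.
Both contain *, so the two alternatives are not disjoint — LL(1) conflict.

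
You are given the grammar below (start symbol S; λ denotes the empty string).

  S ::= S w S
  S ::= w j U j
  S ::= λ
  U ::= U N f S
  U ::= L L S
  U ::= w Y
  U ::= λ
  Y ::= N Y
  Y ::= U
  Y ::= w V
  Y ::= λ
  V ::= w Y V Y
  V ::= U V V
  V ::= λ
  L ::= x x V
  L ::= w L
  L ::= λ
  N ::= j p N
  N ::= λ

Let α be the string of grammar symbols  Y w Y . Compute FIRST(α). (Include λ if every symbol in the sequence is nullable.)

Add FIRST(Y)\{λ} = { f, j, w, x }; Y is nullable, continue.
w is a terminal; add {w} and stop.

{ f, j, w, x }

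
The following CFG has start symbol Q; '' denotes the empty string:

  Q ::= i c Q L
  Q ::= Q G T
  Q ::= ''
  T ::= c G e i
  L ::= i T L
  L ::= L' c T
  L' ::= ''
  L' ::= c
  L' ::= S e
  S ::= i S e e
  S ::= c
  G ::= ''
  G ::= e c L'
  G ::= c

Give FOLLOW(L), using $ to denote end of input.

In Q ::= i c Q L: L is at the end, add FOLLOW(Q) = { $, c, e, i }.
In L ::= i T L: L is at the end, add FOLLOW(L) = { $, c, e, i }.
Union: FOLLOW(L) = { $, c, e, i }.

{ $, c, e, i }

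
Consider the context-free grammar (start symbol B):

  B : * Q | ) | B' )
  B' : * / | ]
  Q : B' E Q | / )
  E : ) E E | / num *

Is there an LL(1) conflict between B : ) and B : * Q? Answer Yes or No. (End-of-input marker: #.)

No

FIRST()) = { ) } and FIRST(* Q) = { * }.
The FIRST sets are disjoint and neither alternative is nullable — no conflict.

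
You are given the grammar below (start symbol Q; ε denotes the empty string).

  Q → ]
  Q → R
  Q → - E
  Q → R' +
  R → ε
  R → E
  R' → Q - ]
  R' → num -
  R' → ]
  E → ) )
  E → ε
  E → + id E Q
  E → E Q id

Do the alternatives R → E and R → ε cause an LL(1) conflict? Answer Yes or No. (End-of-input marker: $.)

Yes

FIRST(E) = { ), +, -, ], id, num, ε } and FIRST(ε) = { ε }.
Both alternatives are nullable, violating the LL(1) condition.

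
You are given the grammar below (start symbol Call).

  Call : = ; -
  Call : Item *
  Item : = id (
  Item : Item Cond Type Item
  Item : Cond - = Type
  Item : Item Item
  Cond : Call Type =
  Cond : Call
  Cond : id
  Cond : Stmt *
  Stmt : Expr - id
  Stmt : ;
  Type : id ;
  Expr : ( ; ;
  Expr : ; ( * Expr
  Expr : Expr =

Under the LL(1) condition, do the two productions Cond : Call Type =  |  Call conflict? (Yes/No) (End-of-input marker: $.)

FIRST(Call Type =) = { (, ;, =, id } and FIRST(Call) = { (, ;, =, id }.
Both contain (, so the two alternatives are not disjoint — LL(1) conflict.

Yes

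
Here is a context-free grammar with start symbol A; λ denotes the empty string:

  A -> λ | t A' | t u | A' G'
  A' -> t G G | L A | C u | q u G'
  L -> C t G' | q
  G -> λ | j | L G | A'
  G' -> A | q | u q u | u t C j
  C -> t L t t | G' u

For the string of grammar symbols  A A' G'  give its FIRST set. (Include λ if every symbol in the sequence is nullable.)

{ q, t, u }

Add FIRST(A)\{λ} = { q, t, u }; A is nullable, continue.
Add FIRST(A') = { q, t, u }; A' is not nullable, stop.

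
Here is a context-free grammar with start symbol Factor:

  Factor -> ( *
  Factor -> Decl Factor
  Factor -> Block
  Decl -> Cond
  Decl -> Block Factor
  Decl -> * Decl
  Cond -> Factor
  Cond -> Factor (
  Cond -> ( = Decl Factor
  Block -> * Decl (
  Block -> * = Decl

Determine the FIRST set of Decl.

{ (, * }

From Decl -> Cond: add FIRST(Cond) = { (, * }.
From Decl -> Block Factor: add FIRST(Block) = { * }.
Decl -> * Decl contributes {*}.
Union: FIRST(Decl) = { (, * }.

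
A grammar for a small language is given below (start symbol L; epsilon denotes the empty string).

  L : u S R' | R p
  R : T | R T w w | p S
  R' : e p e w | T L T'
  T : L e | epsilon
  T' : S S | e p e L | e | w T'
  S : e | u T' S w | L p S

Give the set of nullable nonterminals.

Directly nullable (have an epsilon-production): T.
R : T with every symbol nullable, so R is nullable.
No other nonterminal has a production whose RHS symbols are all nullable.

{ R, T }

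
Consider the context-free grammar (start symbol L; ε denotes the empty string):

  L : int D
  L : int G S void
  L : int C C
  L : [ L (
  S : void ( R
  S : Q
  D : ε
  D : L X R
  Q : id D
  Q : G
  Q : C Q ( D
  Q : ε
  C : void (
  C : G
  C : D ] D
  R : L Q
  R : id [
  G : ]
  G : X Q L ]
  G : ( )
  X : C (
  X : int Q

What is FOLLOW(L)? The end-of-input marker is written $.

L is the start symbol, so $ ∈ FOLLOW(L).
In L : [ L (: add FIRST(() = { ( }.
In D : L X R: add FIRST(X R) = { (, [, ], int, void }.
In R : L Q: add FIRST(Q)\{ε} = { (, [, ], id, int, void }.
  Since Q is nullable, also add FOLLOW(R) = { $, (, [, ], id, int, void }.
In G : X Q L ]: add FIRST(]) = { ] }.
Union: FOLLOW(L) = { $, (, [, ], id, int, void }.

{ $, (, [, ], id, int, void }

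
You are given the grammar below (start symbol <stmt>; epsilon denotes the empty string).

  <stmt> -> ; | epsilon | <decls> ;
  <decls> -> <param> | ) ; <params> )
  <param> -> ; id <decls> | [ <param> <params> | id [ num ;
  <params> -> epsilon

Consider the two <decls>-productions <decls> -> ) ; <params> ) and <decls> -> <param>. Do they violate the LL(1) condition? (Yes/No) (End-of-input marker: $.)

FIRST() ; <params> )) = { ) } and FIRST(<param>) = { ;, [, id }.
The FIRST sets are disjoint and neither alternative is nullable — no conflict.

No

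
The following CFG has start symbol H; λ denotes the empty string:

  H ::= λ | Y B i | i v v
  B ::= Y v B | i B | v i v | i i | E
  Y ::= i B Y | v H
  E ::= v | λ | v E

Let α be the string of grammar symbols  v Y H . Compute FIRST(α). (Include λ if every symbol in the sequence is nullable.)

v is a terminal; add {v} and stop.

{ v }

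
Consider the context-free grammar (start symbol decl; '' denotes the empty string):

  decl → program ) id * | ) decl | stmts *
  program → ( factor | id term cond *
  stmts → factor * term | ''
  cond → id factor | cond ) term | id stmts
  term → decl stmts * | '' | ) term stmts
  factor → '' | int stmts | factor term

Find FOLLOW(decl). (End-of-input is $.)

decl is the start symbol, so $ ∈ FOLLOW(decl).
In decl → ) decl: decl is at the end, add FOLLOW(decl) = { $, (, ), *, id, int }.
In term → decl stmts *: add FIRST(stmts *) = { (, ), *, id, int }.
Union: FOLLOW(decl) = { $, (, ), *, id, int }.

{ $, (, ), *, id, int }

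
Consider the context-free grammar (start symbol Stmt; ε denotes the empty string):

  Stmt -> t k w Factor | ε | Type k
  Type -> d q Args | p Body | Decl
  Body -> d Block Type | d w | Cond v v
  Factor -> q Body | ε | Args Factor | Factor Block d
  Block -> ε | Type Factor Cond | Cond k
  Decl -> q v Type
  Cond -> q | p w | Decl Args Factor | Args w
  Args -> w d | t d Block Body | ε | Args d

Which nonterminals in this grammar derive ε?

{ Args, Block, Factor, Stmt }

Directly nullable (have an ε-production): Stmt, Factor, Block, Args.
No other nonterminal has a production whose RHS symbols are all nullable.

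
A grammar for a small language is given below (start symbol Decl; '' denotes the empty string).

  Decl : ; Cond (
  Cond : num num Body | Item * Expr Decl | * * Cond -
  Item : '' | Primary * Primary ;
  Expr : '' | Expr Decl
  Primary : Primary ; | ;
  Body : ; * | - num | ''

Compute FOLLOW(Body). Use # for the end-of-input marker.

In Cond : num num Body: Body is at the end, add FOLLOW(Cond) = { (, - }.
Union: FOLLOW(Body) = { (, - }.

{ (, - }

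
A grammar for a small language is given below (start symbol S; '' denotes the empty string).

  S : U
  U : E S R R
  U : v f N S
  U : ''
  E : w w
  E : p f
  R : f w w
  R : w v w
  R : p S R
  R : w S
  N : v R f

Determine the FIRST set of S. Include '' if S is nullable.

{ p, v, w, '' }

From S : U: add FIRST(U) = { p, v, w, '' } (including '' since U is nullable).
Union: FIRST(S) = { p, v, w, '' }.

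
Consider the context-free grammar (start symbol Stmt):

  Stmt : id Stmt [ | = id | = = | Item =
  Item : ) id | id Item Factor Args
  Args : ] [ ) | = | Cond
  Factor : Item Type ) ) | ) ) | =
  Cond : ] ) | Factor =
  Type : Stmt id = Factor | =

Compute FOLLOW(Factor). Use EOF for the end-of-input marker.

{ ), =, ], id }

In Item : id Item Factor Args: add FIRST(Args) = { ), =, ], id }.
In Cond : Factor =: add FIRST(=) = { = }.
In Type : Stmt id = Factor: Factor is at the end, add FOLLOW(Type) = { ) }.
Union: FOLLOW(Factor) = { ), =, ], id }.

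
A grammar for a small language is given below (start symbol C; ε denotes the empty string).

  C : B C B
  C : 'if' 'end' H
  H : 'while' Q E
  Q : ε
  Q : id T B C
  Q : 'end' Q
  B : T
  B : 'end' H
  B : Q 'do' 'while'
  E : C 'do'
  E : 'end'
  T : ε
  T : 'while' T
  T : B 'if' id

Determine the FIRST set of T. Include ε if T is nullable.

T : ε contributes ε.
T : 'while' T contributes {'while'}.
From T : B 'if' id: B nullable, take FIRST(B) ∪ {'if'} = { 'do', 'end', 'if', 'while', id }.
Union: FIRST(T) = { 'do', 'end', 'if', 'while', id, ε }.

{ 'do', 'end', 'if', 'while', id, ε }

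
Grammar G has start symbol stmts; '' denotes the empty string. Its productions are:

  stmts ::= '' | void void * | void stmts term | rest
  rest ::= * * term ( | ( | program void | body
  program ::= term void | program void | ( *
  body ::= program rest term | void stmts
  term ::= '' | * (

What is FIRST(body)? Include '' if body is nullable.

{ (, *, void }

From body ::= program rest term: add FIRST(program) = { (, *, void }.
body ::= void stmts contributes {void}.
Union: FIRST(body) = { (, *, void }.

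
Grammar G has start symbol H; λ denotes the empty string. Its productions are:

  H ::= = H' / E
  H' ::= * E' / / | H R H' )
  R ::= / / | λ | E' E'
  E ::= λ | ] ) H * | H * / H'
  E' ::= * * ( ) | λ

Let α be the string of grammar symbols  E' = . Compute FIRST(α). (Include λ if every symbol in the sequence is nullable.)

{ *, = }

Add FIRST(E')\{λ} = { * }; E' is nullable, continue.
= is a terminal; add {=} and stop.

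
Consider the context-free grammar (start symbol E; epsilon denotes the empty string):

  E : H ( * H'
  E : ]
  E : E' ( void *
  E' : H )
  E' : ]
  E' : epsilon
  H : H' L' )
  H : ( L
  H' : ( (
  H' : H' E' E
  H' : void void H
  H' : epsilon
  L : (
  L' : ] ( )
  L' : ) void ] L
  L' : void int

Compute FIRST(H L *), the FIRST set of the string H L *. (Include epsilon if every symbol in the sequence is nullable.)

{ (, ), ], void }

Add FIRST(H) = { (, ), ], void }; H is not nullable, stop.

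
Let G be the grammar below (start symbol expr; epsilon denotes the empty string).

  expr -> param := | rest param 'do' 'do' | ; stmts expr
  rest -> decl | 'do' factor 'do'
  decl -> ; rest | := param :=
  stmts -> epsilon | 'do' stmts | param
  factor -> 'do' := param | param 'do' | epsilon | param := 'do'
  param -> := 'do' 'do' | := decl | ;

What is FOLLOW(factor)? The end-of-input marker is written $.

In rest -> 'do' factor 'do': add FIRST('do') = { 'do' }.
Union: FOLLOW(factor) = { 'do' }.

{ 'do' }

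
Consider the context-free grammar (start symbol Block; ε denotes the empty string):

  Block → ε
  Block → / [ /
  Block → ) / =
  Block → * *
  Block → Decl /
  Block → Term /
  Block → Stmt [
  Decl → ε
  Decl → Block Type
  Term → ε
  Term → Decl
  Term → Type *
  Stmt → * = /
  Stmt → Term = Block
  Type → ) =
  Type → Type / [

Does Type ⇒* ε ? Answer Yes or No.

Nullable nonterminals: Block, Decl, Term.
No production of Type has an RHS whose symbols are all nullable, so Type is not nullable.

No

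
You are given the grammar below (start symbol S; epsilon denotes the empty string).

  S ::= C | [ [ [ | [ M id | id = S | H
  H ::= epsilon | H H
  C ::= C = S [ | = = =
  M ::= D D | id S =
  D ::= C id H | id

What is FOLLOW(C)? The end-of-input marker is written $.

In S ::= C: C is at the end, add FOLLOW(S) = { $, =, [ }.
In C ::= C = S [: add FIRST(= S [) = { = }.
In D ::= C id H: add FIRST(id H) = { id }.
Union: FOLLOW(C) = { $, =, [, id }.

{ $, =, [, id }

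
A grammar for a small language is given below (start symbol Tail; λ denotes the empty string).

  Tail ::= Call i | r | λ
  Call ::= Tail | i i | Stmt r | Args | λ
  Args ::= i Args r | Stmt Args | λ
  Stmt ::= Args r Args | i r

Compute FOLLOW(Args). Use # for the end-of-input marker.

In Call ::= Args: Args is at the end, add FOLLOW(Call) = { i }.
In Args ::= i Args r: add FIRST(r) = { r }.
In Args ::= Stmt Args: Args is at the end, add FOLLOW(Args) = { i, r }.
In Stmt ::= Args r Args: add FIRST(r Args) = { r }.
In Stmt ::= Args r Args: Args is at the end, add FOLLOW(Stmt) = { i, r }.
Union: FOLLOW(Args) = { i, r }.

{ i, r }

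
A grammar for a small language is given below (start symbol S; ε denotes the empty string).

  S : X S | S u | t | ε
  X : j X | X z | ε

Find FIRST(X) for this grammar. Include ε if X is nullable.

X : j X contributes {j}.
From X : X z: X nullable, take FIRST(X) ∪ {z} = { j, z }.
X : ε contributes ε.
Union: FIRST(X) = { j, z, ε }.

{ j, z, ε }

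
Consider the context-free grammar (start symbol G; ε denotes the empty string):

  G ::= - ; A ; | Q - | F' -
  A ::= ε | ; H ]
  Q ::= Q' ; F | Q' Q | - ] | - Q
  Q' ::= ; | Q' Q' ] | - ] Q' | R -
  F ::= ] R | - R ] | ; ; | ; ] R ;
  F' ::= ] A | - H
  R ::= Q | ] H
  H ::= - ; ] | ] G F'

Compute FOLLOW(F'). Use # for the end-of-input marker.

{ -, ;, ] }

In G ::= F' -: add FIRST(-) = { - }.
In H ::= ] G F': F' is at the end, add FOLLOW(H) = { -, ;, ] }.
Union: FOLLOW(F') = { -, ;, ] }.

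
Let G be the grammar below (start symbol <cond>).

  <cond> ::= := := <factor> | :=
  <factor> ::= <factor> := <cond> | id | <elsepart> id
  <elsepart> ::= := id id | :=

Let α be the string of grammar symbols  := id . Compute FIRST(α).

:= is a terminal; add {:=} and stop.

{ := }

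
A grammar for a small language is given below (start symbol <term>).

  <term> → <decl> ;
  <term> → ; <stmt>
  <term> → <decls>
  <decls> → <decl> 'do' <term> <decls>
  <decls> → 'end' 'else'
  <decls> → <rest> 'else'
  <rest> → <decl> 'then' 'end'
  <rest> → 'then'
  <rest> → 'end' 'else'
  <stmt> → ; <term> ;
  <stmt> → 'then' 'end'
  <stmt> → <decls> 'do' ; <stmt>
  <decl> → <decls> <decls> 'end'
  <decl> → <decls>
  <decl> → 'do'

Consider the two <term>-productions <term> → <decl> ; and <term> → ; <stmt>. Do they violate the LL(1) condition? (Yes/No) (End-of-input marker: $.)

No

FIRST(<decl> ;) = { 'do', 'end', 'then' } and FIRST(; <stmt>) = { ; }.
The FIRST sets are disjoint and neither alternative is nullable — no conflict.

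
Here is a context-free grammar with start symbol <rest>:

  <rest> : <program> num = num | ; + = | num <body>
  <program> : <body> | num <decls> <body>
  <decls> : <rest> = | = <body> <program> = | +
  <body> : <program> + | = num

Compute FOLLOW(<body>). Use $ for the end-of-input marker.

{ $, +, =, num }

In <rest> : num <body>: <body> is at the end, add FOLLOW(<rest>) = { $, = }.
In <program> : <body>: <body> is at the end, add FOLLOW(<program>) = { +, =, num }.
In <program> : num <decls> <body>: <body> is at the end, add FOLLOW(<program>) = { +, =, num }.
In <decls> : = <body> <program> =: add FIRST(<program> =) = { =, num }.
Union: FOLLOW(<body>) = { $, +, =, num }.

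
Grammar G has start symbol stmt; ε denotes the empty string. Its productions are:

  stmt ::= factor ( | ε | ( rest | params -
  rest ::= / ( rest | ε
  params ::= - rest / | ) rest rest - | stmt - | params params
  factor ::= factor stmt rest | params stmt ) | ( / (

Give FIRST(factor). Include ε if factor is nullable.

{ (, ), - }

From factor ::= factor stmt rest: add FIRST(factor) = { (, ), - }.
From factor ::= params stmt ): add FIRST(params) = { (, ), - }.
factor ::= ( / ( contributes {(}.
Union: FIRST(factor) = { (, ), - }.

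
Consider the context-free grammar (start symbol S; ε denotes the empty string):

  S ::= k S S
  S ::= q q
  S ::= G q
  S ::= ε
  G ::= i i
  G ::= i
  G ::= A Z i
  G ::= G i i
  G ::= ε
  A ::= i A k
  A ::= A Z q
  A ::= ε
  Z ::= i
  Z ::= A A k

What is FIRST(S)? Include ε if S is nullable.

{ i, k, q, ε }

S ::= k S S contributes {k}.
S ::= q q contributes {q}.
From S ::= G q: G nullable, take FIRST(G) ∪ {q} = { i, k, q }.
S ::= ε contributes ε.
Union: FIRST(S) = { i, k, q, ε }.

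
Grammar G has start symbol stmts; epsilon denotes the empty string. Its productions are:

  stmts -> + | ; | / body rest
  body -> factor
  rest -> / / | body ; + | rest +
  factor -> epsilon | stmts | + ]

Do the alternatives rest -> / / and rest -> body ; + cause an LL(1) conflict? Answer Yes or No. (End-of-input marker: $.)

Yes

FIRST(/ /) = { / } and FIRST(body ; +) = { +, /, ; }.
Both contain /, so the two alternatives are not disjoint — LL(1) conflict.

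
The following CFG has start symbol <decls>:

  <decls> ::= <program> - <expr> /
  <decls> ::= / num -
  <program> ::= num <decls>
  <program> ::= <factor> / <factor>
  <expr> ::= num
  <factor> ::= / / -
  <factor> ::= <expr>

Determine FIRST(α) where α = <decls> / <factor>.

Add FIRST(<decls>) = { /, num }; <decls> is not nullable, stop.

{ /, num }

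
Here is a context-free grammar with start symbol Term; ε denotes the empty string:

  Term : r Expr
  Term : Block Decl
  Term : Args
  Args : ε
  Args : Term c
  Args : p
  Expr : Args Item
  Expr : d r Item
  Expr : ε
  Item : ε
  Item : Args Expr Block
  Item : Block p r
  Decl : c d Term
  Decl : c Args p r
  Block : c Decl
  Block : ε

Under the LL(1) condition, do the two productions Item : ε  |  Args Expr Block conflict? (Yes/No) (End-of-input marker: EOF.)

FIRST(ε) = { ε } and FIRST(Args Expr Block) = { c, d, p, r, ε }.
Both alternatives are nullable, violating the LL(1) condition.

Yes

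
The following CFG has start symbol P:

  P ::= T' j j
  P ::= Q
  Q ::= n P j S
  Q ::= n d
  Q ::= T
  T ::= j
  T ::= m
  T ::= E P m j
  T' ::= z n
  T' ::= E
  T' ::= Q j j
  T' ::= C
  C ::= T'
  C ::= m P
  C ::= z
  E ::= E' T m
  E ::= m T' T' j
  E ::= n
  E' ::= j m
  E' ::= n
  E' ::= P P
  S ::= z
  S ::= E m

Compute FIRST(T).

T ::= j contributes {j}.
T ::= m contributes {m}.
From T ::= E P m j: add FIRST(E) = { j, m, n, z }.
Union: FIRST(T) = { j, m, n, z }.

{ j, m, n, z }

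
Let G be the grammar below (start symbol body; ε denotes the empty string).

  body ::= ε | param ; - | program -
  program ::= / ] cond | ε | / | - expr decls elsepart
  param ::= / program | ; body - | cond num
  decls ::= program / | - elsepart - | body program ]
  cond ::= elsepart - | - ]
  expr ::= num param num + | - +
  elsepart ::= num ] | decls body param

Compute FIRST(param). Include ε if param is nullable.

{ -, /, ;, ], num }

param ::= / program contributes {/}.
param ::= ; body - contributes {;}.
From param ::= cond num: add FIRST(cond) = { -, /, ;, ], num }.
Union: FIRST(param) = { -, /, ;, ], num }.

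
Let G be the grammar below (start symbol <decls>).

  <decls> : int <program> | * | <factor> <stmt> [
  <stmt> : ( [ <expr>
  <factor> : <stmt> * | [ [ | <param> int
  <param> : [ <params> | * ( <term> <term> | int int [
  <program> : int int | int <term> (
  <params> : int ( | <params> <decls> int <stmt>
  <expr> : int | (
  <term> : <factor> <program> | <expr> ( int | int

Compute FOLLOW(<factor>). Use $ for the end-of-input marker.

In <decls> : <factor> <stmt> [: add FIRST(<stmt> [) = { ( }.
In <term> : <factor> <program>: add FIRST(<program>) = { int }.
Union: FOLLOW(<factor>) = { (, int }.

{ (, int }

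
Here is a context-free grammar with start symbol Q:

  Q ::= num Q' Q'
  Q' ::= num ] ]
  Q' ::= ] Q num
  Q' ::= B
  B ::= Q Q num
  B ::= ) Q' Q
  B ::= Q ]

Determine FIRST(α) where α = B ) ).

{ ), num }

Add FIRST(B) = { ), num }; B is not nullable, stop.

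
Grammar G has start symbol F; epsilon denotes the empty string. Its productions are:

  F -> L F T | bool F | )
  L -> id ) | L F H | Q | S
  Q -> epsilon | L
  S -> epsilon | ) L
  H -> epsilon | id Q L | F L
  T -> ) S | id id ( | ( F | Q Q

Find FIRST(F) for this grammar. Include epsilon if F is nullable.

From F -> L F T: L nullable, take FIRST(L) ∪ FIRST(F) = { ), bool, id }.
F -> bool F contributes {bool}.
F -> ) contributes {)}.
Union: FIRST(F) = { ), bool, id }.

{ ), bool, id }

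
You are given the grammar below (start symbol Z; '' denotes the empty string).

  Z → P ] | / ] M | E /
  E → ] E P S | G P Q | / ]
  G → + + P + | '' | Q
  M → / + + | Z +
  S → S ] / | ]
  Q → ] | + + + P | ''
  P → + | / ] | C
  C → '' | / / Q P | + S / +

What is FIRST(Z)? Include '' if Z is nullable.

{ +, /, ] }

From Z → P ]: P nullable, take FIRST(P) ∪ {]} = { +, /, ] }.
Z → / ] M contributes {/}.
From Z → E /: E nullable, take FIRST(E) ∪ {/} = { +, /, ] }.
Union: FIRST(Z) = { +, /, ] }.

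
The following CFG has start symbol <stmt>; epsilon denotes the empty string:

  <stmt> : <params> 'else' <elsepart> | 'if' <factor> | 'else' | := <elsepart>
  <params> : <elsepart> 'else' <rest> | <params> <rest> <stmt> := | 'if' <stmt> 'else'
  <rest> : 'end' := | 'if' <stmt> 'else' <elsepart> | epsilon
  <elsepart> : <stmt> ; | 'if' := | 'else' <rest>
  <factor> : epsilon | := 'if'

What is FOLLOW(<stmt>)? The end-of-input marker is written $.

{ $, 'else', :=, ; }

<stmt> is the start symbol, so $ ∈ FOLLOW(<stmt>).
In <params> : <params> <rest> <stmt> :=: add FIRST(:=) = { := }.
In <params> : 'if' <stmt> 'else': add FIRST('else') = { 'else' }.
In <rest> : 'if' <stmt> 'else' <elsepart>: add FIRST('else' <elsepart>) = { 'else' }.
In <elsepart> : <stmt> ;: add FIRST(;) = { ; }.
Union: FOLLOW(<stmt>) = { $, 'else', :=, ; }.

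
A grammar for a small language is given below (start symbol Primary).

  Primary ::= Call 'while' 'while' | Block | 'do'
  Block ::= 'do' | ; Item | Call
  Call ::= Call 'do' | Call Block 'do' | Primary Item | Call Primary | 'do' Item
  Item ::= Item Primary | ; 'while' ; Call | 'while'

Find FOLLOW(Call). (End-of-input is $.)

{ $, 'do', 'while', ; }

In Primary ::= Call 'while' 'while': add FIRST('while' 'while') = { 'while' }.
In Block ::= Call: Call is at the end, add FOLLOW(Block) = { $, 'do', 'while', ; }.
In Call ::= Call 'do': add FIRST('do') = { 'do' }.
In Call ::= Call Block 'do': add FIRST(Block 'do') = { 'do', ; }.
In Call ::= Call Primary: add FIRST(Primary) = { 'do', ; }.
In Item ::= ; 'while' ; Call: Call is at the end, add FOLLOW(Item) = { $, 'do', 'while', ; }.
Union: FOLLOW(Call) = { $, 'do', 'while', ; }.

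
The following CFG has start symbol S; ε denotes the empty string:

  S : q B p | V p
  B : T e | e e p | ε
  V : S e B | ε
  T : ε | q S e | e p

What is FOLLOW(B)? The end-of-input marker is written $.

In S : q B p: add FIRST(p) = { p }.
In V : S e B: B is at the end, add FOLLOW(V) = { p }.
Union: FOLLOW(B) = { p }.

{ p }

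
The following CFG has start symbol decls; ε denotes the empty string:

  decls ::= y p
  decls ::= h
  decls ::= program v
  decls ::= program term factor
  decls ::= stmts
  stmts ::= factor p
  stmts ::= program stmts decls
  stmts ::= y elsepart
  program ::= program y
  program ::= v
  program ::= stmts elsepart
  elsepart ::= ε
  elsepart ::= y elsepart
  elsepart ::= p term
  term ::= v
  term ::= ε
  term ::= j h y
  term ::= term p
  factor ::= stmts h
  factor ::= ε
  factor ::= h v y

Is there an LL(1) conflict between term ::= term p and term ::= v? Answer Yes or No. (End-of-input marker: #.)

FIRST(term p) = { j, p, v } and FIRST(v) = { v }.
Both contain v, so the two alternatives are not disjoint — LL(1) conflict.

Yes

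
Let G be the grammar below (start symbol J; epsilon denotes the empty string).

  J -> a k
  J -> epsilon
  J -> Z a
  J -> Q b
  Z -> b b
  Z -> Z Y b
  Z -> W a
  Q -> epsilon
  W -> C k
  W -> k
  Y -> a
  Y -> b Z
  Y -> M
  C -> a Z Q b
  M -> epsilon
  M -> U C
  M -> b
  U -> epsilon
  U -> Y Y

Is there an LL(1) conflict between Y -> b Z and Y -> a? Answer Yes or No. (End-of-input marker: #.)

FIRST(b Z) = { b } and FIRST(a) = { a }.
The FIRST sets are disjoint and neither alternative is nullable — no conflict.

No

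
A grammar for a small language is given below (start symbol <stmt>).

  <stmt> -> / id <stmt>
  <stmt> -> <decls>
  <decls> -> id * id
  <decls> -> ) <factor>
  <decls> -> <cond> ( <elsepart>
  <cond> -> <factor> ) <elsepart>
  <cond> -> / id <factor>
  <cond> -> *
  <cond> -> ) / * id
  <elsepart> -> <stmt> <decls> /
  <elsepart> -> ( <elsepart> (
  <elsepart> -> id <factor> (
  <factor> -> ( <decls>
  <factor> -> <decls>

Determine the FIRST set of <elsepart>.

From <elsepart> -> <stmt> <decls> /: add FIRST(<stmt>) = { (, ), *, /, id }.
<elsepart> -> ( <elsepart> ( contributes {(}.
<elsepart> -> id <factor> ( contributes {id}.
Union: FIRST(<elsepart>) = { (, ), *, /, id }.

{ (, ), *, /, id }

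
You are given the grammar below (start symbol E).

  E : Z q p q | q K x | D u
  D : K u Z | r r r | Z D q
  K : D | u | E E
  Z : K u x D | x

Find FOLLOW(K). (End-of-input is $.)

{ u, x }

In E : q K x: add FIRST(x) = { x }.
In D : K u Z: add FIRST(u Z) = { u }.
In Z : K u x D: add FIRST(u x D) = { u }.
Union: FOLLOW(K) = { u, x }.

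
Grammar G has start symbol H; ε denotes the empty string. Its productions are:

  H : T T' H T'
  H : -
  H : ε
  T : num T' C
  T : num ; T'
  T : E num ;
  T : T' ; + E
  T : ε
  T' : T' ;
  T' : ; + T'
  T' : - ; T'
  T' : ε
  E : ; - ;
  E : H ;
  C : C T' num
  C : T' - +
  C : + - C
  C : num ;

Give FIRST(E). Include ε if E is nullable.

{ -, ;, num }

E : ; - ; contributes {;}.
From E : H ;: H nullable, take FIRST(H) ∪ {;} = { -, ;, num }.
Union: FIRST(E) = { -, ;, num }.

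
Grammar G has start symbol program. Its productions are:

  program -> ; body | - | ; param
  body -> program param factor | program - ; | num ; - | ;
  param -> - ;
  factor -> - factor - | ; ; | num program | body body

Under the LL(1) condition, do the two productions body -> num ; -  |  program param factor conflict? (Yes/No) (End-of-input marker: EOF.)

FIRST(num ; -) = { num } and FIRST(program param factor) = { -, ; }.
The FIRST sets are disjoint and neither alternative is nullable — no conflict.

No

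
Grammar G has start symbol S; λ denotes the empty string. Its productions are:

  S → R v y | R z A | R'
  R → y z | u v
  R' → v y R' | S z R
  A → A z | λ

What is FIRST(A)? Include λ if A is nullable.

From A → A z: A nullable, take FIRST(A) ∪ {z} = { z }.
A → λ contributes λ.
Union: FIRST(A) = { z, λ }.

{ z, λ }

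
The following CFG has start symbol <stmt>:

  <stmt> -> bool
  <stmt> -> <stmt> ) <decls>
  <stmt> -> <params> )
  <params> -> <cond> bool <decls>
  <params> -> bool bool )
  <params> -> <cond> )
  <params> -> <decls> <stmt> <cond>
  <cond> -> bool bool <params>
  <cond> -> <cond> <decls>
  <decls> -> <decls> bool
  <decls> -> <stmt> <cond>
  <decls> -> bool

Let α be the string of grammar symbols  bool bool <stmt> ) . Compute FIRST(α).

{ bool }

bool is a terminal; add {bool} and stop.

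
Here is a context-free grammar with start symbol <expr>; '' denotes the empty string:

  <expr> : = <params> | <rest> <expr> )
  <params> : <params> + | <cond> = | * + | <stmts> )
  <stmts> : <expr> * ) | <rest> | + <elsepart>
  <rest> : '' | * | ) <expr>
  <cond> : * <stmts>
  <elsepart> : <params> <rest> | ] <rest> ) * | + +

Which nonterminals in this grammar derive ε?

Directly nullable (have an ''-production): <rest>.
<stmts> : <rest> with every symbol nullable, so <stmts> is nullable.
No other nonterminal has a production whose RHS symbols are all nullable.

{ <rest>, <stmts> }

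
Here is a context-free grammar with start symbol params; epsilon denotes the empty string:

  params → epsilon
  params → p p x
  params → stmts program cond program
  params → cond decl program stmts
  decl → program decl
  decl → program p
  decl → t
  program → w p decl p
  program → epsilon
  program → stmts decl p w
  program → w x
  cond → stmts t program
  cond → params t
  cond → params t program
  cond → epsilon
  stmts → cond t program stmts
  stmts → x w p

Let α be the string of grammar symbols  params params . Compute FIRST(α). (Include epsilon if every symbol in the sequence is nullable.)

{ p, t, w, x, epsilon }

Add FIRST(params)\{epsilon} = { p, t, w, x }; params is nullable, continue.
Add FIRST(params)\{epsilon} = { p, t, w, x }; params is nullable, continue.
Every symbol is nullable, so include epsilon.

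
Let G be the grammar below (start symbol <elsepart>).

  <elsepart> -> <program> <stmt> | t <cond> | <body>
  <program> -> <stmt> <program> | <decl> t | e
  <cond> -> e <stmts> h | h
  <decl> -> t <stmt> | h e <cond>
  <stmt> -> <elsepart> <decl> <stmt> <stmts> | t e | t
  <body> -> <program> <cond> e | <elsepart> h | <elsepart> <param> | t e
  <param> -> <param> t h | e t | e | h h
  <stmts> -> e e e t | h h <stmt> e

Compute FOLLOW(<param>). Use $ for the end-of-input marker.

In <body> -> <elsepart> <param>: <param> is at the end, add FOLLOW(<body>) = { $, e, h, t }.
In <param> -> <param> t h: add FIRST(t h) = { t }.
Union: FOLLOW(<param>) = { $, e, h, t }.

{ $, e, h, t }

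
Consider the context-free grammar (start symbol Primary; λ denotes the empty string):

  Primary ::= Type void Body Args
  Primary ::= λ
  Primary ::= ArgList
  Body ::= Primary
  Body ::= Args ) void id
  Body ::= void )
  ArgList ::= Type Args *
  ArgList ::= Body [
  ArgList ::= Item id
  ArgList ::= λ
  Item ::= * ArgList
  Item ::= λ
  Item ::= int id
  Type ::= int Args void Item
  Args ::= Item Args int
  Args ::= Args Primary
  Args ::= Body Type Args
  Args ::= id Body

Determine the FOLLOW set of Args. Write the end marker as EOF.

{ EOF, ), *, [, id, int, void }

In Primary ::= Type void Body Args: Args is at the end, add FOLLOW(Primary) = { EOF, ), *, [, id, int, void }.
In Body ::= Args ) void id: add FIRST() void id) = { ) }.
In ArgList ::= Type Args *: add FIRST(*) = { * }.
In Type ::= int Args void Item: add FIRST(void Item) = { void }.
In Args ::= Item Args int: add FIRST(int) = { int }.
In Args ::= Args Primary: add FIRST(Primary)\{λ} = { *, [, id, int, void }.
  Since Primary is nullable, also add FOLLOW(Args) = { EOF, ), *, [, id, int, void }.
In Args ::= Body Type Args: Args is at the end, add FOLLOW(Args) = { EOF, ), *, [, id, int, void }.
Union: FOLLOW(Args) = { EOF, ), *, [, id, int, void }.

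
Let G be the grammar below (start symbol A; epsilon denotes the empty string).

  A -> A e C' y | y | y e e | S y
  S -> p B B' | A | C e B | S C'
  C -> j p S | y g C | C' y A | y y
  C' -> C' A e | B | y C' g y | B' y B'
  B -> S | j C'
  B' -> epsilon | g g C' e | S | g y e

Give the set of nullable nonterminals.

Directly nullable (have an epsilon-production): B'.
No other nonterminal has a production whose RHS symbols are all nullable.

{ B' }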